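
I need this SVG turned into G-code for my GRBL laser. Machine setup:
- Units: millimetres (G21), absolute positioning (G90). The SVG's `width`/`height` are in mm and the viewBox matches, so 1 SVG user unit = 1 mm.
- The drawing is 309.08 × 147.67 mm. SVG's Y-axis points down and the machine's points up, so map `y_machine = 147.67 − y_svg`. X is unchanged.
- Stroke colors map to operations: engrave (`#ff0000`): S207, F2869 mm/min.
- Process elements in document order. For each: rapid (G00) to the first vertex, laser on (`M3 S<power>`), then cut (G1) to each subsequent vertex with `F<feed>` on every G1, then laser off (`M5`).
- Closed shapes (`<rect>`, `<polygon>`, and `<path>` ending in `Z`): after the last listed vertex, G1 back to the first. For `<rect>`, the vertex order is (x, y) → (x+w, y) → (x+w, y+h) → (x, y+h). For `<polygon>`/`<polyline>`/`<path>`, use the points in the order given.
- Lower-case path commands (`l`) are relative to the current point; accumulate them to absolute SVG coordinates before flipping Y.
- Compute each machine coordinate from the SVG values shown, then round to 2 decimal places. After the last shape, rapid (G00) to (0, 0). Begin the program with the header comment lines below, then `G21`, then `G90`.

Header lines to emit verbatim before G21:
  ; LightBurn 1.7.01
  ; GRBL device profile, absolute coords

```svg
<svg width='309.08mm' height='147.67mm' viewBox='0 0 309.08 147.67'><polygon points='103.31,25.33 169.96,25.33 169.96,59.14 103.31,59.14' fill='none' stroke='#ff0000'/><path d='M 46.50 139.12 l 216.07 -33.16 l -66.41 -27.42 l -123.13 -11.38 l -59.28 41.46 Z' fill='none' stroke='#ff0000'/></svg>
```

1 u = 1 mm; y_m = 147.67 − y.

[1] `<polygon>` rectangle, #ff0000→engrave S207 F2869: (103.31,122.34) → (169.96,122.34) → (169.96,88.53) → (103.31,88.53) → (103.31,122.34) (closed)

[2] `<path>` closed polygon, #ff0000→engrave S207 F2869: (46.50,8.55) → (262.57,41.71) → (196.16,69.13) → (73.03,80.51) → (13.75,39.05) → (46.50,8.55) (closed)

; LightBurn 1.7.01
; GRBL device profile, absolute coords
G21
G90
G00 X103.31 Y122.34
M3 S207
G1 X169.96 Y122.34 F2869
G1 X169.96 Y88.53 F2869
G1 X103.31 Y88.53 F2869
G1 X103.31 Y122.34 F2869
M5
G00 X46.50 Y8.55
M3 S207
G1 X262.57 Y41.71 F2869
G1 X196.16 Y69.13 F2869
G1 X73.03 Y80.51 F2869
G1 X13.75 Y39.05 F2869
G1 X46.50 Y8.55 F2869
M5
G00 X0.00 Y0.00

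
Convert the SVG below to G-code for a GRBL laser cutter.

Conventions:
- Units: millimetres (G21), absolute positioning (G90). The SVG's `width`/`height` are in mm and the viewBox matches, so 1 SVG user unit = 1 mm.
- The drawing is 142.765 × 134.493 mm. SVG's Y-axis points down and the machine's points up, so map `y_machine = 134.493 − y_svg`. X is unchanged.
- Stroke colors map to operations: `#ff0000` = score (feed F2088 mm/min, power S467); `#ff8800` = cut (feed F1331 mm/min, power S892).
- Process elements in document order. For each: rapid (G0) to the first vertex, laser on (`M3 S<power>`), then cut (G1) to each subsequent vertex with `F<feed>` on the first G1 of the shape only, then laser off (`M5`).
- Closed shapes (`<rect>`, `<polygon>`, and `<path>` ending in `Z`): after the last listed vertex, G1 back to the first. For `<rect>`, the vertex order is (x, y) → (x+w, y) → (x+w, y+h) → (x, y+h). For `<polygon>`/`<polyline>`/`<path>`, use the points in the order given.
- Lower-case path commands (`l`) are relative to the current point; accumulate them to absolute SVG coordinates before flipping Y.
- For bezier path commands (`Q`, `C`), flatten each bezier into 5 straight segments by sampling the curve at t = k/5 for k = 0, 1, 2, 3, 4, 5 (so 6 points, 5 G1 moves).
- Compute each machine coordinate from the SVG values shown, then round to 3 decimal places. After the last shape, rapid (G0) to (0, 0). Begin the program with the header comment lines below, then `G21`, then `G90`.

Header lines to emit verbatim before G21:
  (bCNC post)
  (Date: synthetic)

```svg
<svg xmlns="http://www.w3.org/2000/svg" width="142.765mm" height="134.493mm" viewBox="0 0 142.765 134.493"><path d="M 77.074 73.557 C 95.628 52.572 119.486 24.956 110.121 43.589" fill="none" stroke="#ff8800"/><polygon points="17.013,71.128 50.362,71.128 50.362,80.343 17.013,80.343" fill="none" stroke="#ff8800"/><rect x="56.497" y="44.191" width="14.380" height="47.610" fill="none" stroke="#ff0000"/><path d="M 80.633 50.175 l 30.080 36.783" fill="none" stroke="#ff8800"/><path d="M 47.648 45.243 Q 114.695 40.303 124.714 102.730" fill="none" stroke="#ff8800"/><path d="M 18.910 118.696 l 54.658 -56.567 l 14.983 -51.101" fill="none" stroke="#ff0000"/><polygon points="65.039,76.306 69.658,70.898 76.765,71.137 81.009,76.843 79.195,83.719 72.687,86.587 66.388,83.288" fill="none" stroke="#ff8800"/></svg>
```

(bCNC post)
(Date: synthetic)
G21
G90
G0 X77.074 Y60.936
M3 S892
G1 X88.535 Y73.900 F1331
G1 X99.419 Y85.917
G1 X107.878 Y94.448
G1 X112.061 Y96.957
G1 X110.121 Y90.904
M5
G0 X17.013 Y63.365
M3 S892
G1 X50.362 Y63.365 F1331
G1 X50.362 Y54.150
G1 X17.013 Y54.150
G1 X17.013 Y63.365
M5
G0 X56.497 Y90.302
M3 S467
G1 X70.877 Y90.302 F2088
G1 X70.877 Y42.692
G1 X56.497 Y42.692
G1 X56.497 Y90.302
M5
G0 X80.633 Y84.318
M3 S892
G1 X110.713 Y47.535 F1331
M5
G0 X47.648 Y89.250
M3 S892
G1 X72.186 Y88.531 F1331
G1 X92.161 Y82.423
G1 X107.574 Y70.926
G1 X118.425 Y54.039
G1 X124.714 Y31.763
M5
G0 X18.910 Y15.797
M3 S467
G1 X73.568 Y72.364 F2088
G1 X88.551 Y123.465
M5
G0 X65.039 Y58.187
M3 S892
G1 X69.658 Y63.595 F1331
G1 X76.765 Y63.356
G1 X81.009 Y57.650
G1 X79.195 Y50.774
G1 X72.687 Y47.906
G1 X66.388 Y51.205
G1 X65.039 Y58.187
M5
G0 X0.000 Y0.000

Since the viewBox matches the mm dimensions, user units are millimetres directly. The only transform is the Y-flip y_m = 134.493 − y_svg.

Shape 1 is a cubic bezier drawn with `<path>`. Its stroke #ff8800 means cut at S892, F1331. After flipping Y the toolpath is (77.074,60.936) → (88.535,73.900) → (99.419,85.917) → (107.878,94.448) → (112.061,96.957) → (110.121,90.904).

Shape 2 is a rectangle drawn with `<polygon>`. Its stroke #ff8800 means cut at S892, F1331. After flipping Y the toolpath is (17.013,63.365) → (50.362,63.365) → (50.362,54.150) → (17.013,54.150) → (17.013,63.365), returning to the start.

Shape 3 is a rectangle drawn with `<rect>`. Its stroke #ff0000 means score at S467, F2088. After flipping Y the toolpath is (56.497,90.302) → (70.877,90.302) → (70.877,42.692) → (56.497,42.692) → (56.497,90.302), returning to the start.

Shape 4 is a line segment drawn with `<path>`. Its stroke #ff8800 means cut at S892, F1331. After flipping Y the toolpath is (80.633,84.318) → (110.713,47.535).

Shape 5 is a quadratic bezier drawn with `<path>`. Its stroke #ff8800 means cut at S892, F1331. After flipping Y the toolpath is (47.648,89.250) → (72.186,88.531) → (92.161,82.423) → (107.574,70.926) → (118.425,54.039) → (124.714,31.763).

Shape 6 is a open polyline drawn with `<path>`. Its stroke #ff0000 means score at S467, F2088. After flipping Y the toolpath is (18.910,15.797) → (73.568,72.364) → (88.551,123.465).

Shape 7 is a regular polygon drawn with `<polygon>`. Its stroke #ff8800 means cut at S892, F1331. After flipping Y the toolpath is (65.039,58.187) → (69.658,63.595) → (76.765,63.356) → (81.009,57.650) → (79.195,50.774) → (72.687,47.906) → (66.388,51.205) → (65.039,58.187), returning to the start.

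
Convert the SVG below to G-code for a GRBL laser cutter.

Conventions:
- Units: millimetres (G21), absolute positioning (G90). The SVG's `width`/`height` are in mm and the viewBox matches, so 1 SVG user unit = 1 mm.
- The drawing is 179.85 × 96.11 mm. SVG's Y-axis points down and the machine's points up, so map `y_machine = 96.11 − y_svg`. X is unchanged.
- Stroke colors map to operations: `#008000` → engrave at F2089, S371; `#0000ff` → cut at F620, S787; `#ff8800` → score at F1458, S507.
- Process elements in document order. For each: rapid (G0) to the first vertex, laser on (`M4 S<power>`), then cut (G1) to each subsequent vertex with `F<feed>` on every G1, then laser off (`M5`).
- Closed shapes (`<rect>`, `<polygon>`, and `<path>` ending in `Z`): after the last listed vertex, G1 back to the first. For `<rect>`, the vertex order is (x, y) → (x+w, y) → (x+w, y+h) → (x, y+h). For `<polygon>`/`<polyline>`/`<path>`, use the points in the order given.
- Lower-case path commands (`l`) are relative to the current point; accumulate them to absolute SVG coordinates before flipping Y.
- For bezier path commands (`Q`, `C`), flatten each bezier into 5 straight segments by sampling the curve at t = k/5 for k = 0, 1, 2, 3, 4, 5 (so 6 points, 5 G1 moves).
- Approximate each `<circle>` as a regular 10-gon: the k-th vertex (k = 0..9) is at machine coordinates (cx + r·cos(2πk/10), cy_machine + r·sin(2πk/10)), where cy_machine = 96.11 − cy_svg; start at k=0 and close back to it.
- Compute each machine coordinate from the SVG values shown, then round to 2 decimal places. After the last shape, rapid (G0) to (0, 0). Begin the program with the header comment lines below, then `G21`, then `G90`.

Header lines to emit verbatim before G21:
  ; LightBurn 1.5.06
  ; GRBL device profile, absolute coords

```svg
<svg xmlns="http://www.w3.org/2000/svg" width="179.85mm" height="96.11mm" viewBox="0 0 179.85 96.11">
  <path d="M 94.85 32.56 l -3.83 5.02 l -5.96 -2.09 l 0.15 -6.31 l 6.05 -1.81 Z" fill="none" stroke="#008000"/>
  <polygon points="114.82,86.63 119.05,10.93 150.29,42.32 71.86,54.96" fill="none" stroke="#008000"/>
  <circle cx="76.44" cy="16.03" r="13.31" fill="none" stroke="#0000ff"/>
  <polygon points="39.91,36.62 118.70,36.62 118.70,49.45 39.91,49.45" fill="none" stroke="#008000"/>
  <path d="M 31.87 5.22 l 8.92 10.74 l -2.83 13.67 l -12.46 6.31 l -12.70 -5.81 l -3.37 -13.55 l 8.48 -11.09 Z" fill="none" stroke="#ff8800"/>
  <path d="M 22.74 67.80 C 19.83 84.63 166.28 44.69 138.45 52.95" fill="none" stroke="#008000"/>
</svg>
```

Since the viewBox matches the mm dimensions, user units are millimetres directly. The only transform is the Y-flip y_m = 96.11 − y_svg.

Shape 1 is a regular polygon drawn with `<path>`. Its stroke #008000 means engrave at S371, F2089. After flipping Y the toolpath is (94.85,63.55) → (91.02,58.53) → (85.06,60.62) → (85.21,66.93) → (91.26,68.74) → (94.85,63.55), returning to the start.

Shape 2 is a closed polygon drawn with `<polygon>`. Its stroke #008000 means engrave at S371, F2089. After flipping Y the toolpath is (114.82,9.48) → (119.05,85.18) → (150.29,53.79) → (71.86,41.15) → (114.82,9.48), returning to the start.

Shape 3 is a circle drawn with `<circle>`. Its stroke #0000ff means cut at S787, F620. After flipping Y the toolpath is (89.75,80.08) → (87.21,87.90) → (80.55,92.74) → (72.33,92.74) → (65.67,87.90) → (63.13,80.08) → (65.67,72.26) → (72.33,67.42) → (80.55,67.42) → (87.21,72.26) → (89.75,80.08), returning to the start.

Shape 4 is a rectangle drawn with `<polygon>`. Its stroke #008000 means engrave at S371, F2089. After flipping Y the toolpath is (39.91,59.49) → (118.70,59.49) → (118.70,46.66) → (39.91,46.66) → (39.91,59.49), returning to the start.

Shape 5 is a regular polygon drawn with `<path>`. Its stroke #ff8800 means score at S507, F1458. After flipping Y the toolpath is (31.87,90.89) → (40.79,80.15) → (37.96,66.48) → (25.50,60.17) → (12.80,65.98) → (9.43,79.53) → (17.91,90.62) → (31.87,90.89), returning to the start.

Shape 6 is a cubic bezier drawn with `<path>`. Its stroke #008000 means engrave at S371, F2089. After flipping Y the toolpath is (22.74,28.31) → (36.33,24.18) → (70.23,28.65) → (108.90,36.65) → (136.82,43.17) → (138.45,43.16).

; LightBurn 1.5.06
; GRBL device profile, absolute coords
G21
G90
G0 X94.85 Y63.55
M4 S371
G1 X91.02 Y58.53 F2089
G1 X85.06 Y60.62 F2089
G1 X85.21 Y66.93 F2089
G1 X91.26 Y68.74 F2089
G1 X94.85 Y63.55 F2089
M5
G0 X114.82 Y9.48
M4 S371
G1 X119.05 Y85.18 F2089
G1 X150.29 Y53.79 F2089
G1 X71.86 Y41.15 F2089
G1 X114.82 Y9.48 F2089
M5
G0 X89.75 Y80.08
M4 S787
G1 X87.21 Y87.90 F620
G1 X80.55 Y92.74 F620
G1 X72.33 Y92.74 F620
G1 X65.67 Y87.90 F620
G1 X63.13 Y80.08 F620
G1 X65.67 Y72.26 F620
G1 X72.33 Y67.42 F620
G1 X80.55 Y67.42 F620
G1 X87.21 Y72.26 F620
G1 X89.75 Y80.08 F620
M5
G0 X39.91 Y59.49
M4 S371
G1 X118.70 Y59.49 F2089
G1 X118.70 Y46.66 F2089
G1 X39.91 Y46.66 F2089
G1 X39.91 Y59.49 F2089
M5
G0 X31.87 Y90.89
M4 S507
G1 X40.79 Y80.15 F1458
G1 X37.96 Y66.48 F1458
G1 X25.50 Y60.17 F1458
G1 X12.80 Y65.98 F1458
G1 X9.43 Y79.53 F1458
G1 X17.91 Y90.62 F1458
G1 X31.87 Y90.89 F1458
M5
G0 X22.74 Y28.31
M4 S371
G1 X36.33 Y24.18 F2089
G1 X70.23 Y28.65 F2089
G1 X108.90 Y36.65 F2089
G1 X136.82 Y43.17 F2089
G1 X138.45 Y43.16 F2089
M5
G0 X0.00 Y0.00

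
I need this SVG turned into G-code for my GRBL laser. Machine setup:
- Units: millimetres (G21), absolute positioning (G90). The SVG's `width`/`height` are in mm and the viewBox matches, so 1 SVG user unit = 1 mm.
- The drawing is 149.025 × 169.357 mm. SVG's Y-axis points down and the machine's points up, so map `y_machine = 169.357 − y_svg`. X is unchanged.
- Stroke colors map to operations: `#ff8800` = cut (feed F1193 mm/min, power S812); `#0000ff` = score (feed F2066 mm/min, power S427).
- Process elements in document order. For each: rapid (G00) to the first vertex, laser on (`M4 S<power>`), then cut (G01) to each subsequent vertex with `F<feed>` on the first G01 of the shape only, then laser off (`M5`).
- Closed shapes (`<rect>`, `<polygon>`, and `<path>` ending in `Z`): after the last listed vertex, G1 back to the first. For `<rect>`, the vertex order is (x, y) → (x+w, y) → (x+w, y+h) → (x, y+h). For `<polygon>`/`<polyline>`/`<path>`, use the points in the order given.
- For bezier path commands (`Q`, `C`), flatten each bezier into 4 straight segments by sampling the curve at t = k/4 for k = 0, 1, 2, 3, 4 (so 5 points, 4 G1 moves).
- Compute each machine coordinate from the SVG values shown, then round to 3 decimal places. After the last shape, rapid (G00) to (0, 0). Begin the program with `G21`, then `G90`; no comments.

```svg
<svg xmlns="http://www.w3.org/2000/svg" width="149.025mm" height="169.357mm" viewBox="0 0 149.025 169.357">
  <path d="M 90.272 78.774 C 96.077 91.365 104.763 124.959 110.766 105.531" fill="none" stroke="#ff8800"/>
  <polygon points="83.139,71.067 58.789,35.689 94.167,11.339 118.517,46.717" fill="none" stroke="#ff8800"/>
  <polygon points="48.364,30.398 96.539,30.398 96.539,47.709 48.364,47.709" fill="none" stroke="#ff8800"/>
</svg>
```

G21
G90
G00 X90.272 Y90.583
M4 S812
G01 X95.079 Y78.358 F1193
G01 X100.445 Y65.197
G01 X105.848 Y58.040
G01 X110.766 Y63.826
M5
G00 X83.139 Y98.290
M4 S812
G01 X58.789 Y133.668 F1193
G01 X94.167 Y158.018
G01 X118.517 Y122.640
G01 X83.139 Y98.290
M5
G00 X48.364 Y138.959
M4 S812
G01 X96.539 Y138.959 F1193
G01 X96.539 Y121.648
G01 X48.364 Y121.648
G01 X48.364 Y138.959
M5
G00 X0.000 Y0.000

Since the viewBox matches the mm dimensions, user units are millimetres directly. The only transform is the Y-flip y_m = 169.357 − y_svg.

Shape 1 is a cubic bezier drawn with `<path>`. Its stroke #ff8800 means cut at S812, F1193. After flipping Y the toolpath is (90.272,90.583) → (95.079,78.358) → (100.445,65.197) → (105.848,58.040) → (110.766,63.826).

Shape 2 is a regular polygon drawn with `<polygon>`. Its stroke #ff8800 means cut at S812, F1193. After flipping Y the toolpath is (83.139,98.290) → (58.789,133.668) → (94.167,158.018) → (118.517,122.640) → (83.139,98.290), returning to the start.

Shape 3 is a rectangle drawn with `<polygon>`. Its stroke #ff8800 means cut at S812, F1193. After flipping Y the toolpath is (48.364,138.959) → (96.539,138.959) → (96.539,121.648) → (48.364,121.648) → (48.364,138.959), returning to the start.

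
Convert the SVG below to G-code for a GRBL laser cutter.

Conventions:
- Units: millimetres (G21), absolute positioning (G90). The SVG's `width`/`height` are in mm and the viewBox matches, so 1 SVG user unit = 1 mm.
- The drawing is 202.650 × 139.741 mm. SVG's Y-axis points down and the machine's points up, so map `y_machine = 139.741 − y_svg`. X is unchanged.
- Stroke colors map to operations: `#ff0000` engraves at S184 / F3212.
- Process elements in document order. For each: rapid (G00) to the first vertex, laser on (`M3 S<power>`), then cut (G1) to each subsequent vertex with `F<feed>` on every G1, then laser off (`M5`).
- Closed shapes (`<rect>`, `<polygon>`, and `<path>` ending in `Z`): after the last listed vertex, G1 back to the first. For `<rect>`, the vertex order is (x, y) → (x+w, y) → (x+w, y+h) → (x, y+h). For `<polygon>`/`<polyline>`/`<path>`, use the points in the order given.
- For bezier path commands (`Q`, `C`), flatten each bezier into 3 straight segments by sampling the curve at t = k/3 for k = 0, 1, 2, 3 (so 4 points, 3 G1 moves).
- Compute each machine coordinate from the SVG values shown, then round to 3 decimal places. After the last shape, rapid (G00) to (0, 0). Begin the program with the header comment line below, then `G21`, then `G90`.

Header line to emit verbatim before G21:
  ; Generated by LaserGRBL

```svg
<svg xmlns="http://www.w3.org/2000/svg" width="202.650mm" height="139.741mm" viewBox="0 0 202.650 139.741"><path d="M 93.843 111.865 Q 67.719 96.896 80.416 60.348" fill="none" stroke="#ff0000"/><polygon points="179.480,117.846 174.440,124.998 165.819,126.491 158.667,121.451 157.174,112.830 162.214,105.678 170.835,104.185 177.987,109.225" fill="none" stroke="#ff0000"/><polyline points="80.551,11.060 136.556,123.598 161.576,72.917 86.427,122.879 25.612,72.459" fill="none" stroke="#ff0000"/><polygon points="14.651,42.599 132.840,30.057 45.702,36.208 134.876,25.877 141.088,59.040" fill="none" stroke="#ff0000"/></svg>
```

Since the viewBox matches the mm dimensions, user units are millimetres directly. The only transform is the Y-flip y_m = 139.741 − y_svg.

Shape 1 is a quadratic bezier drawn with `<path>`. Its stroke #ff0000 means engrave at S184, F3212. After flipping Y the toolpath is (93.843,27.876) → (80.740,40.253) → (76.265,57.425) → (80.416,79.393).

Shape 2 is a regular polygon drawn with `<polygon>`. Its stroke #ff0000 means engrave at S184, F3212. After flipping Y the toolpath is (179.480,21.895) → (174.440,14.743) → (165.819,13.250) → (158.667,18.290) → (157.174,26.911) → (162.214,34.063) → (170.835,35.556) → (177.987,30.516) → (179.480,21.895), returning to the start.

Shape 3 is a open polyline drawn with `<polyline>`. Its stroke #ff0000 means engrave at S184, F3212. After flipping Y the toolpath is (80.551,128.681) → (136.556,16.143) → (161.576,66.824) → (86.427,16.862) → (25.612,67.282).

Shape 4 is a closed polygon drawn with `<polygon>`. Its stroke #ff0000 means engrave at S184, F3212. After flipping Y the toolpath is (14.651,97.142) → (132.840,109.684) → (45.702,103.533) → (134.876,113.864) → (141.088,80.701) → (14.651,97.142), returning to the start.

; Generated by LaserGRBL
G21
G90
G00 X93.843 Y27.876
M3 S184
G1 X80.740 Y40.253 F3212
G1 X76.265 Y57.425 F3212
G1 X80.416 Y79.393 F3212
M5
G00 X179.480 Y21.895
M3 S184
G1 X174.440 Y14.743 F3212
G1 X165.819 Y13.250 F3212
G1 X158.667 Y18.290 F3212
G1 X157.174 Y26.911 F3212
G1 X162.214 Y34.063 F3212
G1 X170.835 Y35.556 F3212
G1 X177.987 Y30.516 F3212
G1 X179.480 Y21.895 F3212
M5
G00 X80.551 Y128.681
M3 S184
G1 X136.556 Y16.143 F3212
G1 X161.576 Y66.824 F3212
G1 X86.427 Y16.862 F3212
G1 X25.612 Y67.282 F3212
M5
G00 X14.651 Y97.142
M3 S184
G1 X132.840 Y109.684 F3212
G1 X45.702 Y103.533 F3212
G1 X134.876 Y113.864 F3212
G1 X141.088 Y80.701 F3212
G1 X14.651 Y97.142 F3212
M5
G00 X0.000 Y0.000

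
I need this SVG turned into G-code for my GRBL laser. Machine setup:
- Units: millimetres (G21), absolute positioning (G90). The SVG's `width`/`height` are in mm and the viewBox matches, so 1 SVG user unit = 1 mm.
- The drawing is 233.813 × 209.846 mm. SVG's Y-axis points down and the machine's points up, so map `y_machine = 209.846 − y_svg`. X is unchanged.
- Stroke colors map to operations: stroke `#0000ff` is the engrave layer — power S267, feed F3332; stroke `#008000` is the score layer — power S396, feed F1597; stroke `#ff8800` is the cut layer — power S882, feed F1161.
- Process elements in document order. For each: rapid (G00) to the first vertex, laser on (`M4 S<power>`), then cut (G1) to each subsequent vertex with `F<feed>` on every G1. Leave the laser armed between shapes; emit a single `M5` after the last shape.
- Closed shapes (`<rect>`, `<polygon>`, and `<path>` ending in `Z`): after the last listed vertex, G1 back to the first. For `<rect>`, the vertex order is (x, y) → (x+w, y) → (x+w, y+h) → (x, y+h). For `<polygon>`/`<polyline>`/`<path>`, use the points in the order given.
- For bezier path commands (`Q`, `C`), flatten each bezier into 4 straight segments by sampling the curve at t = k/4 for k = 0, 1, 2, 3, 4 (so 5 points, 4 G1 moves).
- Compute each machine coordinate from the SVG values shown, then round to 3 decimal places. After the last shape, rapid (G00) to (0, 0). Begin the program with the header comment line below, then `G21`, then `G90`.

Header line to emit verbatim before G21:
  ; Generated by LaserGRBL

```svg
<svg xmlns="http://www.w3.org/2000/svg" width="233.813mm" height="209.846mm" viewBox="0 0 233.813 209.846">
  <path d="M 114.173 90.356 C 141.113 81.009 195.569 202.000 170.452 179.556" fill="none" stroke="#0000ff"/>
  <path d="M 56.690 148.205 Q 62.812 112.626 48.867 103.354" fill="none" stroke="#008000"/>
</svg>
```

viewBox `0 0 233.813 209.846` with mm width/height → 1 unit = 1 mm. Flip: y_m = 209.846 − y_svg.

**Shape 1** — `<path>` cubic bezier, stroke `#0000ff` → engrave (S267, F3332). Control points (SVG): P0=(114.173,90.356), P1=(141.113,81.009), P2=(195.569,202.000), P3=(170.452,179.556); sampled at t=k/4. Machine vertices: (114.173,119.490) → (137.864,106.340) → (161.834,69.979) → (176.043,36.073) → (170.452,30.290). Open path.

**Shape 2** — `<path>` quadratic bezier, stroke `#008000` → score (S396, F1597). Control points (SVG): P0=(56.690,148.205), P1=(62.812,112.626), P2=(48.867,103.354); sampled at t=k/4. Machine vertices: (56.690,61.641) → (58.497,77.786) → (57.795,90.643) → (54.585,100.212) → (48.867,106.492). Open path.

; Generated by LaserGRBL
G21
G90
G00 X114.173 Y119.490
M4 S267
G1 X137.864 Y106.340 F3332
G1 X161.834 Y69.979 F3332
G1 X176.043 Y36.073 F3332
G1 X170.452 Y30.290 F3332
G00 X56.690 Y61.641
M4 S396
G1 X58.497 Y77.786 F1597
G1 X57.795 Y90.643 F1597
G1 X54.585 Y100.212 F1597
G1 X48.867 Y106.492 F1597
M5
G00 X0.000 Y0.000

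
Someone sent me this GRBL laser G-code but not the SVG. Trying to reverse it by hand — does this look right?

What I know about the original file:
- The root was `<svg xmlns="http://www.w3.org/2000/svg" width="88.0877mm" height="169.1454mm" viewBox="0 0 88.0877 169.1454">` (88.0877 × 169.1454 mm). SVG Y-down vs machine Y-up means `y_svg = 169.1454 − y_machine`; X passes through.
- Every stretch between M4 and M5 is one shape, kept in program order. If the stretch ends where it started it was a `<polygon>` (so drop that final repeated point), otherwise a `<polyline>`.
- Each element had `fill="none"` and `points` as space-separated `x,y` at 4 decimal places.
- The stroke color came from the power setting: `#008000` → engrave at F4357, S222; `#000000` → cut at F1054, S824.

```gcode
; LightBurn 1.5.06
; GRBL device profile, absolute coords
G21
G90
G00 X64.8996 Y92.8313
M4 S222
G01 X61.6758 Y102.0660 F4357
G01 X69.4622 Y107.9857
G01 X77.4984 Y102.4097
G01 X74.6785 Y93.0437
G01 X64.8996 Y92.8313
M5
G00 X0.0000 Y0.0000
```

<svg xmlns="http://www.w3.org/2000/svg" width="88.0877mm" height="169.1454mm" viewBox="0 0 88.0877 169.1454">
  <polygon points="64.8996,76.3141 61.6758,67.0794 69.4622,61.1597 77.4984,66.7357 74.6785,76.1017" fill="none" stroke="#008000"/>
</svg>

Each laser-on run becomes one SVG element. Flip Y back into SVG space with y_svg = 169.1454 − y_machine. Every run uses S222, so all elements get stroke `#008000` (engrave).

Run 1: The run returns to its start, so emit a `<polygon>` with points (Y-flipped): 64.8996,76.3141 61.6758,67.0794 69.4622,61.1597 77.4984,66.7357 74.6785,76.1017.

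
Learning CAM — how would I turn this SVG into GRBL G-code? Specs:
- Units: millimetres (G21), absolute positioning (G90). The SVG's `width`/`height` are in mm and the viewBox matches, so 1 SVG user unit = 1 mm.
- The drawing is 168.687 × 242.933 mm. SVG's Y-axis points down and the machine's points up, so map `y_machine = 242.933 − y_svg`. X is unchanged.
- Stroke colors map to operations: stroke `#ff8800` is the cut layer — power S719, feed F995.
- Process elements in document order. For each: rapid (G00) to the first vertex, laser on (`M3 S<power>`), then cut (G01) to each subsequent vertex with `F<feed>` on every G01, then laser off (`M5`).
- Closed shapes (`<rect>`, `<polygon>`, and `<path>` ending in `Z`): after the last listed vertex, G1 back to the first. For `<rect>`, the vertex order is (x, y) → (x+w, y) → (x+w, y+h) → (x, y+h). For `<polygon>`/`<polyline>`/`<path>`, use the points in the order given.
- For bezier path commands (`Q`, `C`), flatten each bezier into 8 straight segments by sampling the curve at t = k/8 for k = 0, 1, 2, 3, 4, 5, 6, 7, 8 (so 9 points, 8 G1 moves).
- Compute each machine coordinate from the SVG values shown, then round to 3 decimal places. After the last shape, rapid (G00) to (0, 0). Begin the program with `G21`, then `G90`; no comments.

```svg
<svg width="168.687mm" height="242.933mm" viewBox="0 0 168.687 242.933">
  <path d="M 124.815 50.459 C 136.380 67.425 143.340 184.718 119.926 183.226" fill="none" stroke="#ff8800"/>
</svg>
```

G21
G90
G00 X124.815 Y192.474
M3 S719
G01 X128.886 Y181.837 F995
G01 X132.223 Y164.362 F995
G01 X134.524 Y142.617 F995
G01 X135.488 Y119.169 F995
G01 X134.812 Y96.586 F995
G01 X132.194 Y77.437 F995
G01 X127.333 Y64.288 F995
G01 X119.926 Y59.707 F995
M5
G00 X0.000 Y0.000

viewBox `0 0 168.687 242.933` with mm width/height → 1 unit = 1 mm. Flip: y_m = 242.933 − y_svg.

**Shape 1** — `<path>` cubic bezier, stroke `#ff8800` → cut (S719, F995). Control points (SVG): P0=(124.815,50.459), P1=(136.380,67.425), P2=(143.340,184.718), P3=(119.926,183.226); sampled at t=k/8. Machine vertices: (124.815,192.474) → (128.886,181.837) → (132.223,164.362) → (134.524,142.617) → (135.488,119.169) → (134.812,96.586) → (132.194,77.437) → (127.333,64.288) → (119.926,59.707). Open path.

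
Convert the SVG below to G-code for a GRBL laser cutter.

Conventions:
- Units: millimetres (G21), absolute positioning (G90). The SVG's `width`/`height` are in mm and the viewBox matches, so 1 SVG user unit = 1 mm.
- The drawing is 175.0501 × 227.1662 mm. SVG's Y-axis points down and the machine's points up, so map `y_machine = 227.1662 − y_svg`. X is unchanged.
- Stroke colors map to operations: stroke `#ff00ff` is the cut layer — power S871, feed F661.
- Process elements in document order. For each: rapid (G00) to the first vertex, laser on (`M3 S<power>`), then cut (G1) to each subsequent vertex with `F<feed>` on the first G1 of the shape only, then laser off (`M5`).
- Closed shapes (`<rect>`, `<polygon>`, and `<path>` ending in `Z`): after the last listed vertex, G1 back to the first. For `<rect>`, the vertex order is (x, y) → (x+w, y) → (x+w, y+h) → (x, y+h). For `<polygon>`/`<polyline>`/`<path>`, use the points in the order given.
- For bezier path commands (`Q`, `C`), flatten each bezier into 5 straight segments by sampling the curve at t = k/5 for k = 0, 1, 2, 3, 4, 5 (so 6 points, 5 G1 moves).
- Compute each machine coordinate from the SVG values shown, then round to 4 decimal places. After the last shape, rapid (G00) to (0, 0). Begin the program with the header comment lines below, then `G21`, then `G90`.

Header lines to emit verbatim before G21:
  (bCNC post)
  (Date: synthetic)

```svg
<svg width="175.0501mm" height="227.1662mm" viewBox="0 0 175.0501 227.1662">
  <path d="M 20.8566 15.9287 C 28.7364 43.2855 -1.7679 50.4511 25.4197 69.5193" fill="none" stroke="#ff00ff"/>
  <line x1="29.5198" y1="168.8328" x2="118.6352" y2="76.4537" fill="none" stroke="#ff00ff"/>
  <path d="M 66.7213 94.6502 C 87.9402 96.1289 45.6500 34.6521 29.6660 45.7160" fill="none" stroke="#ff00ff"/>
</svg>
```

Since the viewBox matches the mm dimensions, user units are millimetres directly. The only transform is the Y-flip y_m = 227.1662 − y_svg.

Shape 1 is a cubic bezier drawn with `<path>`. Its stroke #ff00ff means cut at S871, F661. After flipping Y the toolpath is (20.8566,211.2375) → (21.7470,196.9896) → (18.0369,186.0471) → (14.3378,176.8695) → (15.2616,167.9163) → (25.4197,157.6469).

Shape 2 is a line segment drawn with `<line>`. Its stroke #ff00ff means cut at S871, F661. After flipping Y the toolpath is (29.5198,58.3334) → (118.6352,150.7125).

Shape 3 is a cubic bezier drawn with `<path>`. Its stroke #ff00ff means cut at S871, F661. After flipping Y the toolpath is (66.7213,132.5160) → (72.5501,138.0995) → (67.4478,152.2884) → (55.7256,168.5791) → (41.6946,180.4676) → (29.6660,181.4502).

(bCNC post)
(Date: synthetic)
G21
G90
G00 X20.8566 Y211.2375
M3 S871
G1 X21.7470 Y196.9896 F661
G1 X18.0369 Y186.0471
G1 X14.3378 Y176.8695
G1 X15.2616 Y167.9163
G1 X25.4197 Y157.6469
M5
G00 X29.5198 Y58.3334
M3 S871
G1 X118.6352 Y150.7125 F661
M5
G00 X66.7213 Y132.5160
M3 S871
G1 X72.5501 Y138.0995 F661
G1 X67.4478 Y152.2884
G1 X55.7256 Y168.5791
G1 X41.6946 Y180.4676
G1 X29.6660 Y181.4502
M5
G00 X0.0000 Y0.0000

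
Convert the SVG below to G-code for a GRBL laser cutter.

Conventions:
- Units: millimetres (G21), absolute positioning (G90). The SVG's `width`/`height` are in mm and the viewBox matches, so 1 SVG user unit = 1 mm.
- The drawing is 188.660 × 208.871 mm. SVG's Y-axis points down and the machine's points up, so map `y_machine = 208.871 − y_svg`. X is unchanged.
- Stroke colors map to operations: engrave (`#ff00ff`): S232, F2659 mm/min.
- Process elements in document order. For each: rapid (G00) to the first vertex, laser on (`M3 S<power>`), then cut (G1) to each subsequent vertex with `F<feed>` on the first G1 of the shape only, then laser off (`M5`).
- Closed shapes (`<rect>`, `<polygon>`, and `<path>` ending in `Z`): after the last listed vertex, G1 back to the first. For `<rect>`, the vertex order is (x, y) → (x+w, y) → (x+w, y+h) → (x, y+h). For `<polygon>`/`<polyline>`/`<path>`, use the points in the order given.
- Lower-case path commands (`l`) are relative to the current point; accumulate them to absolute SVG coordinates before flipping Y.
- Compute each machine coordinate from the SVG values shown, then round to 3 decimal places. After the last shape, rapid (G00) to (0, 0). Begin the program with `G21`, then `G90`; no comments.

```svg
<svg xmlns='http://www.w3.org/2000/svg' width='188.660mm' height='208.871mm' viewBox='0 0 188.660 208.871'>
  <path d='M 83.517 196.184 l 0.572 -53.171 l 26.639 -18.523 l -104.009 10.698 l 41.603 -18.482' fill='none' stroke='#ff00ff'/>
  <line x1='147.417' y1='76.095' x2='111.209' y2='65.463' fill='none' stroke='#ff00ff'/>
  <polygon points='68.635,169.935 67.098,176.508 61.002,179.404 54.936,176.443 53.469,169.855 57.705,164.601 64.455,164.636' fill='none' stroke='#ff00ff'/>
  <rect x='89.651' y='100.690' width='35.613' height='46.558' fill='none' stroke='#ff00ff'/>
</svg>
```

G21
G90
G00 X83.517 Y12.687
M3 S232
G1 X84.089 Y65.858 F2659
G1 X110.728 Y84.381
G1 X6.719 Y73.683
G1 X48.322 Y92.165
M5
G00 X147.417 Y132.776
M3 S232
G1 X111.209 Y143.408 F2659
M5
G00 X68.635 Y38.936
M3 S232
G1 X67.098 Y32.363 F2659
G1 X61.002 Y29.467
G1 X54.936 Y32.428
G1 X53.469 Y39.016
G1 X57.705 Y44.270
G1 X64.455 Y44.235
G1 X68.635 Y38.936
M5
G00 X89.651 Y108.181
M3 S232
G1 X125.264 Y108.181 F2659
G1 X125.264 Y61.623
G1 X89.651 Y61.623
G1 X89.651 Y108.181
M5
G00 X0.000 Y0.000

Since the viewBox matches the mm dimensions, user units are millimetres directly. The only transform is the Y-flip y_m = 208.871 − y_svg.

Shape 1 is a open polyline drawn with `<path>`. Its stroke #ff00ff means engrave at S232, F2659. After flipping Y the toolpath is (83.517,12.687) → (84.089,65.858) → (110.728,84.381) → (6.719,73.683) → (48.322,92.165).

Shape 2 is a line segment drawn with `<line>`. Its stroke #ff00ff means engrave at S232, F2659. After flipping Y the toolpath is (147.417,132.776) → (111.209,143.408).

Shape 3 is a regular polygon drawn with `<polygon>`. Its stroke #ff00ff means engrave at S232, F2659. After flipping Y the toolpath is (68.635,38.936) → (67.098,32.363) → (61.002,29.467) → (54.936,32.428) → (53.469,39.016) → (57.705,44.270) → (64.455,44.235) → (68.635,38.936), returning to the start.

Shape 4 is a rectangle drawn with `<rect>`. Its stroke #ff00ff means engrave at S232, F2659. After flipping Y the toolpath is (89.651,108.181) → (125.264,108.181) → (125.264,61.623) → (89.651,61.623) → (89.651,108.181), returning to the start.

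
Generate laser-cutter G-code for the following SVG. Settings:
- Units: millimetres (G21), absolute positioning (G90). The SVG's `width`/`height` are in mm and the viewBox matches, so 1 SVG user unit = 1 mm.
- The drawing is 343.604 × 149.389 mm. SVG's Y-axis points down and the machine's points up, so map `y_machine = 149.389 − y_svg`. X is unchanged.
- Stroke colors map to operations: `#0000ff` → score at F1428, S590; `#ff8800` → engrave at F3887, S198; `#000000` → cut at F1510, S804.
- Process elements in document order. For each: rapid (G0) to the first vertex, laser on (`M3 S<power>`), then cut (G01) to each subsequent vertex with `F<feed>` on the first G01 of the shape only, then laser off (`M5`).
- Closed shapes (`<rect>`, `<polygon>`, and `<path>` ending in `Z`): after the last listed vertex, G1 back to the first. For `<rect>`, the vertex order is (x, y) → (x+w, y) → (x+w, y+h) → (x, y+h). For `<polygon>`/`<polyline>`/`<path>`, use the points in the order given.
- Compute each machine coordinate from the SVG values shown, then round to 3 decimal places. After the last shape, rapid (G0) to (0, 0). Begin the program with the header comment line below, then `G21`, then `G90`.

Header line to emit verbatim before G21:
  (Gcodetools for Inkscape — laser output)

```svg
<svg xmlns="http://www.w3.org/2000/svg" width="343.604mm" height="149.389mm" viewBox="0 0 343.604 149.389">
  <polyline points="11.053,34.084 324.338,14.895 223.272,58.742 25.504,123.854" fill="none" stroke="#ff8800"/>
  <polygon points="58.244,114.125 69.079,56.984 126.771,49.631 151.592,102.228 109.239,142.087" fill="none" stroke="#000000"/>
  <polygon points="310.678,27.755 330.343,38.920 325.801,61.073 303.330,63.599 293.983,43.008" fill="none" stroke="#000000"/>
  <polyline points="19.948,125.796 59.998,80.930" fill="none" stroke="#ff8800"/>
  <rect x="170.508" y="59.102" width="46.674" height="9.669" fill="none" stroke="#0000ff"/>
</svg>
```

(Gcodetools for Inkscape — laser output)
G21
G90
G0 X11.053 Y115.305
M3 S198
G01 X324.338 Y134.494 F3887
G01 X223.272 Y90.647
G01 X25.504 Y25.535
M5
G0 X58.244 Y35.264
M3 S804
G01 X69.079 Y92.405 F1510
G01 X126.771 Y99.758
G01 X151.592 Y47.161
G01 X109.239 Y7.302
G01 X58.244 Y35.264
M5
G0 X310.678 Y121.634
M3 S804
G01 X330.343 Y110.469 F1510
G01 X325.801 Y88.316
G01 X303.330 Y85.790
G01 X293.983 Y106.381
G01 X310.678 Y121.634
M5
G0 X19.948 Y23.593
M3 S198
G01 X59.998 Y68.459 F3887
M5
G0 X170.508 Y90.287
M3 S590
G01 X217.182 Y90.287 F1428
G01 X217.182 Y80.618
G01 X170.508 Y80.618
G01 X170.508 Y90.287
M5
G0 X0.000 Y0.000

Since the viewBox matches the mm dimensions, user units are millimetres directly. The only transform is the Y-flip y_m = 149.389 − y_svg.

Shape 1 is a open polyline drawn with `<polyline>`. Its stroke #ff8800 means engrave at S198, F3887. After flipping Y the toolpath is (11.053,115.305) → (324.338,134.494) → (223.272,90.647) → (25.504,25.535).

Shape 2 is a regular polygon drawn with `<polygon>`. Its stroke #000000 means cut at S804, F1510. After flipping Y the toolpath is (58.244,35.264) → (69.079,92.405) → (126.771,99.758) → (151.592,47.161) → (109.239,7.302) → (58.244,35.264), returning to the start.

Shape 3 is a regular polygon drawn with `<polygon>`. Its stroke #000000 means cut at S804, F1510. After flipping Y the toolpath is (310.678,121.634) → (330.343,110.469) → (325.801,88.316) → (303.330,85.790) → (293.983,106.381) → (310.678,121.634), returning to the start.

Shape 4 is a line segment drawn with `<polyline>`. Its stroke #ff8800 means engrave at S198, F3887. After flipping Y the toolpath is (19.948,23.593) → (59.998,68.459).

Shape 5 is a rectangle drawn with `<rect>`. Its stroke #0000ff means score at S590, F1428. After flipping Y the toolpath is (170.508,90.287) → (217.182,90.287) → (217.182,80.618) → (170.508,80.618) → (170.508,90.287), returning to the start.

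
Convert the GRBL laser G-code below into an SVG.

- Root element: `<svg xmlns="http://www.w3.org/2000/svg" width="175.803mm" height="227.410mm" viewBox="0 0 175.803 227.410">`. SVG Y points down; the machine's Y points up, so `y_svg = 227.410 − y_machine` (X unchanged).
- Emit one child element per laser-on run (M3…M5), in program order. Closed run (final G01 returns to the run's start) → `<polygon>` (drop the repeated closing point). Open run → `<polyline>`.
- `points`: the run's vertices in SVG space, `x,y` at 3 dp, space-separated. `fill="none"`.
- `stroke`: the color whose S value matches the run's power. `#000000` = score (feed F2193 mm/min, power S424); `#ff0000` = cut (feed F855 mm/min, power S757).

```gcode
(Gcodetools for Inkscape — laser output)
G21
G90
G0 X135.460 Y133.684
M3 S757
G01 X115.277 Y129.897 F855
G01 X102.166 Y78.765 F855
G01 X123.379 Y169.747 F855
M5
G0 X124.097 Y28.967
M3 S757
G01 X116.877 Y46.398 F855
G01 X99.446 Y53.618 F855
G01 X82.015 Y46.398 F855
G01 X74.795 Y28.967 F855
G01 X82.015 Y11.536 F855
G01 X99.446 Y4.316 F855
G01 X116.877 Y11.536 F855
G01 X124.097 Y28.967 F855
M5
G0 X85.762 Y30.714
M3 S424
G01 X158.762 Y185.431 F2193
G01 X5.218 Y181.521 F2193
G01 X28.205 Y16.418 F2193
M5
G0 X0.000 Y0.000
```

<svg xmlns="http://www.w3.org/2000/svg" width="175.803mm" height="227.410mm" viewBox="0 0 175.803 227.410">
  <polyline points="135.460,93.726 115.277,97.513 102.166,148.645 123.379,57.663" fill="none" stroke="#ff0000"/>
  <polygon points="124.097,198.443 116.877,181.012 99.446,173.792 82.015,181.012 74.795,198.443 82.015,215.874 99.446,223.094 116.877,215.874" fill="none" stroke="#ff0000"/>
  <polyline points="85.762,196.696 158.762,41.979 5.218,45.889 28.205,210.992" fill="none" stroke="#000000"/>
</svg>

Each laser-on run becomes one SVG element. Flip Y back into SVG space with y_svg = 227.410 − y_machine.

Run 1: S757 ⇒ cut layer `#ff0000`. The run is open, so emit a `<polyline>` with points (Y-flipped): 135.460,93.726 115.277,97.513 102.166,148.645 123.379,57.663.

Run 2: the run's S757 means `#ff0000` (cut). The run returns to its start, so emit a `<polygon>` with points (Y-flipped): 124.097,198.443 116.877,181.012 99.446,173.792 82.015,181.012 74.795,198.443 82.015,215.874 99.446,223.094 116.877,215.874.

Run 3: S424 ⇒ score layer `#000000`. The run is open, so emit a `<polyline>` with points (Y-flipped): 85.762,196.696 158.762,41.979 5.218,45.889 28.205,210.992.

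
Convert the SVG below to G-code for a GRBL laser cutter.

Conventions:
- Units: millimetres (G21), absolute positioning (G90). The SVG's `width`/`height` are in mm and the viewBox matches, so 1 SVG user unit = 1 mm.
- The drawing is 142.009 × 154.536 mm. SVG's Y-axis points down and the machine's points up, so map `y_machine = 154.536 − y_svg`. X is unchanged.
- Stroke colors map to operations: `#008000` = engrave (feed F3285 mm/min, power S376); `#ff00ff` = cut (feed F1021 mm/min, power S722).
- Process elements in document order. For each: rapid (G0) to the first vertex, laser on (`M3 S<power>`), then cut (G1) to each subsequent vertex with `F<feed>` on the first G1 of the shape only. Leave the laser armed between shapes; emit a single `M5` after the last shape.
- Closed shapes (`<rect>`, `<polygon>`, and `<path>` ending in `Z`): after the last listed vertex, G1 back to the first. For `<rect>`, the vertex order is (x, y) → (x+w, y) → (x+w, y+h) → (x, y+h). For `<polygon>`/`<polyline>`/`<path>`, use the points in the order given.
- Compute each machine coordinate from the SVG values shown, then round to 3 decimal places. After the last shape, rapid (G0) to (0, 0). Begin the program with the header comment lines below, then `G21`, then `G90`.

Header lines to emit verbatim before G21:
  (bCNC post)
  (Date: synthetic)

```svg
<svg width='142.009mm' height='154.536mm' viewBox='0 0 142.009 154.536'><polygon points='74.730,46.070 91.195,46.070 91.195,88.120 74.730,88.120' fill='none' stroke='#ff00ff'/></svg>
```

(bCNC post)
(Date: synthetic)
G21
G90
G0 X74.730 Y108.466
M3 S722
G1 X91.195 Y108.466 F1021
G1 X91.195 Y66.416
G1 X74.730 Y66.416
G1 X74.730 Y108.466
M5
G0 X0.000 Y0.000

Since the viewBox matches the mm dimensions, user units are millimetres directly. The only transform is the Y-flip y_m = 154.536 − y_svg.

Shape 1 is a rectangle drawn with `<polygon>`. Its stroke #ff00ff means cut at S722, F1021. After flipping Y the toolpath is (74.730,108.466) → (91.195,108.466) → (91.195,66.416) → (74.730,66.416) → (74.730,108.466), returning to the start.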